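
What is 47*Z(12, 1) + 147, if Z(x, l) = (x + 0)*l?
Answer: 711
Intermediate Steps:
Z(x, l) = l*x (Z(x, l) = x*l = l*x)
47*Z(12, 1) + 147 = 47*(1*12) + 147 = 47*12 + 147 = 564 + 147 = 711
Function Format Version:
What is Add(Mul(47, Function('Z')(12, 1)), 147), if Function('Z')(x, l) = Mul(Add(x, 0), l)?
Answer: 711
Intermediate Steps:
Function('Z')(x, l) = Mul(l, x) (Function('Z')(x, l) = Mul(x, l) = Mul(l, x))
Add(Mul(47, Function('Z')(12, 1)), 147) = Add(Mul(47, Mul(1, 12)), 147) = Add(Mul(47, 12), 147) = Add(564, 147) = 711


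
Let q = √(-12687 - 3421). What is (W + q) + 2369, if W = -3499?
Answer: -1130 + 2*I*√4027 ≈ -1130.0 + 126.92*I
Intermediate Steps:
q = 2*I*√4027 (q = √(-16108) = 2*I*√4027 ≈ 126.92*I)
(W + q) + 2369 = (-3499 + 2*I*√4027) + 2369 = -1130 + 2*I*√4027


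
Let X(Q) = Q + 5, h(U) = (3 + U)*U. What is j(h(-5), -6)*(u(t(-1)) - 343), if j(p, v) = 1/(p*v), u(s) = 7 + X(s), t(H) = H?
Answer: 83/15 ≈ 5.5333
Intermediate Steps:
h(U) = U*(3 + U)
X(Q) = 5 + Q
u(s) = 12 + s (u(s) = 7 + (5 + s) = 12 + s)
j(p, v) = 1/(p*v)
j(h(-5), -6)*(u(t(-1)) - 343) = (1/(-5*(3 - 5)*(-6)))*((12 - 1) - 343) = (-⅙/(-5*(-2)))*(11 - 343) = (-⅙/10)*(-332) = ((⅒)*(-⅙))*(-332) = -1/60*(-332) = 83/15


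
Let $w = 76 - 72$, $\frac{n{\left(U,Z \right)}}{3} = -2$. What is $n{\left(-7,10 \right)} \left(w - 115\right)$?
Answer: $666$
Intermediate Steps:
$n{\left(U,Z \right)} = -6$ ($n{\left(U,Z \right)} = 3 \left(-2\right) = -6$)
$w = 4$ ($w = 76 - 72 = 4$)
$n{\left(-7,10 \right)} \left(w - 115\right) = - 6 \left(4 - 115\right) = \left(-6\right) \left(-111\right) = 666$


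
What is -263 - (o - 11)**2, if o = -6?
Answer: -552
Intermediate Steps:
-263 - (o - 11)**2 = -263 - (-6 - 11)**2 = -263 - 1*(-17)**2 = -263 - 1*289 = -263 - 289 = -552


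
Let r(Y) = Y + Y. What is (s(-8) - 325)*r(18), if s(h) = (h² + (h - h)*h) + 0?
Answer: -9396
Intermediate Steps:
r(Y) = 2*Y
s(h) = h² (s(h) = (h² + 0*h) + 0 = (h² + 0) + 0 = h² + 0 = h²)
(s(-8) - 325)*r(18) = ((-8)² - 325)*(2*18) = (64 - 325)*36 = -261*36 = -9396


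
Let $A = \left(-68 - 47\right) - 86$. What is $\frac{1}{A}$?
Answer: $- \frac{1}{201} \approx -0.0049751$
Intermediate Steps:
$A = -201$ ($A = -115 - 86 = -201$)
$\frac{1}{A} = \frac{1}{-201} = - \frac{1}{201}$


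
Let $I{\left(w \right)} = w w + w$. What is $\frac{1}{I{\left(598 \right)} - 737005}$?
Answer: $- \frac{1}{378803} \approx -2.6399 \cdot 10^{-6}$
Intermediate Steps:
$I{\left(w \right)} = w + w^{2}$ ($I{\left(w \right)} = w^{2} + w = w + w^{2}$)
$\frac{1}{I{\left(598 \right)} - 737005} = \frac{1}{598 \left(1 + 598\right) - 737005} = \frac{1}{598 \cdot 599 - 737005} = \frac{1}{358202 - 737005} = \frac{1}{-378803} = - \frac{1}{378803}$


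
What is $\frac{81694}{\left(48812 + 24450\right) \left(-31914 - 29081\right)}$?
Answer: $- \frac{40847}{2234307845} \approx -1.8282 \cdot 10^{-5}$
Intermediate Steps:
$\frac{81694}{\left(48812 + 24450\right) \left(-31914 - 29081\right)} = \frac{81694}{73262 \left(-60995\right)} = \frac{81694}{-4468615690} = 81694 \left(- \frac{1}{4468615690}\right) = - \frac{40847}{2234307845}$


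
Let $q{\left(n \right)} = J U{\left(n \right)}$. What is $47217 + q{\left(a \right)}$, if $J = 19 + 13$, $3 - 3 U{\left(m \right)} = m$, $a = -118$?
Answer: $\frac{145523}{3} \approx 48508.0$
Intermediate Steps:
$U{\left(m \right)} = 1 - \frac{m}{3}$
$J = 32$
$q{\left(n \right)} = 32 - \frac{32 n}{3}$ ($q{\left(n \right)} = 32 \left(1 - \frac{n}{3}\right) = 32 - \frac{32 n}{3}$)
$47217 + q{\left(a \right)} = 47217 + \left(32 - - \frac{3776}{3}\right) = 47217 + \left(32 + \frac{3776}{3}\right) = 47217 + \frac{3872}{3} = \frac{145523}{3}$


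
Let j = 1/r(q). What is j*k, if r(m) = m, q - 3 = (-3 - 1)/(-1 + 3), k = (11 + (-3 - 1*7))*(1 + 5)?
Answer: 6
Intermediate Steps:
k = 6 (k = (11 + (-3 - 7))*6 = (11 - 10)*6 = 1*6 = 6)
q = 1 (q = 3 + (-3 - 1)/(-1 + 3) = 3 - 4/2 = 3 - 4*1/2 = 3 - 2 = 1)
j = 1 (j = 1/1 = 1)
j*k = 1*6 = 6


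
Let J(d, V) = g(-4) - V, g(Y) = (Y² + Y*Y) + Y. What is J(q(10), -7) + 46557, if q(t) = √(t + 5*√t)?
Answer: 46592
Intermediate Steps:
g(Y) = Y + 2*Y² (g(Y) = (Y² + Y²) + Y = 2*Y² + Y = Y + 2*Y²)
J(d, V) = 28 - V (J(d, V) = -4*(1 + 2*(-4)) - V = -4*(1 - 8) - V = -4*(-7) - V = 28 - V)
J(q(10), -7) + 46557 = (28 - 1*(-7)) + 46557 = (28 + 7) + 46557 = 35 + 46557 = 46592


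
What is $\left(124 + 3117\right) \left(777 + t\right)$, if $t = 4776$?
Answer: $17997273$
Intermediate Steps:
$\left(124 + 3117\right) \left(777 + t\right) = \left(124 + 3117\right) \left(777 + 4776\right) = 3241 \cdot 5553 = 17997273$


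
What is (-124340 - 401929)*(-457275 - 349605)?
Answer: 424635930720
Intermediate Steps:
(-124340 - 401929)*(-457275 - 349605) = -526269*(-806880) = 424635930720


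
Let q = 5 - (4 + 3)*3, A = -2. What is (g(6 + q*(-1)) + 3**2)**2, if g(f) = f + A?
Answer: 841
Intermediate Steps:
q = -16 (q = 5 - 7*3 = 5 - 1*21 = 5 - 21 = -16)
g(f) = -2 + f (g(f) = f - 2 = -2 + f)
(g(6 + q*(-1)) + 3**2)**2 = ((-2 + (6 - 16*(-1))) + 3**2)**2 = ((-2 + (6 + 16)) + 9)**2 = ((-2 + 22) + 9)**2 = (20 + 9)**2 = 29**2 = 841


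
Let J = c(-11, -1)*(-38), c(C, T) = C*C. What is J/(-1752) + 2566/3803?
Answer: 10990913/3331428 ≈ 3.2992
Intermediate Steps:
c(C, T) = C**2
J = -4598 (J = (-11)**2*(-38) = 121*(-38) = -4598)
J/(-1752) + 2566/3803 = -4598/(-1752) + 2566/3803 = -4598*(-1/1752) + 2566*(1/3803) = 2299/876 + 2566/3803 = 10990913/3331428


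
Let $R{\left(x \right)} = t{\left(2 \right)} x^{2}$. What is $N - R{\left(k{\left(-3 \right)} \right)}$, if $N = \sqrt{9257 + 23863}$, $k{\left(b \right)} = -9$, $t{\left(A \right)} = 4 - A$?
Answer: $-162 + 12 \sqrt{230} \approx 19.989$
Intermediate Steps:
$R{\left(x \right)} = 2 x^{2}$ ($R{\left(x \right)} = \left(4 - 2\right) x^{2} = 2 x^{2}$)
$N = 12 \sqrt{230}$ ($N = \sqrt{33120} = 12 \sqrt{230} \approx 181.99$)
$N - R{\left(k{\left(-3 \right)} \right)} = 12 \sqrt{230} - 2 \left(-9\right)^{2} = 12 \sqrt{230} - 2 \cdot 81 = 12 \sqrt{230} - 162 = -162 + 12 \sqrt{230}$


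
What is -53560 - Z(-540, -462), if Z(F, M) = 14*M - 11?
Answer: -47081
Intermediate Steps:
Z(F, M) = -11 + 14*M
-53560 - Z(-540, -462) = -53560 - (-11 + 14*(-462)) = -53560 - (-11 - 6468) = -53560 - 1*(-6479) = -53560 + 6479 = -47081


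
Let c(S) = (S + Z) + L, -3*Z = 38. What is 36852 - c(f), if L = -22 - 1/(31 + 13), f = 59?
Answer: 4861255/132 ≈ 36828.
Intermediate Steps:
Z = -38/3 (Z = -1/3*38 = -38/3 ≈ -12.667)
L = -969/44 (L = -22 - 1/44 = -969/44 ≈ -22.023)
c(S) = -4579/132 + S (c(S) = (S - 38/3) - 969/44 = (-38/3 + S) - 969/44 = -4579/132 + S)
36852 - c(f) = 36852 - (-4579/132 + 59) = 36852 - 1*3209/132 = 36852 - 3209/132 = 4861255/132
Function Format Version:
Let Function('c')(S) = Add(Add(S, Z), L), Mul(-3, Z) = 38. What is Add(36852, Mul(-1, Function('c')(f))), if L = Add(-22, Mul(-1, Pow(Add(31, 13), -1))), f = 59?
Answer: Rational(4861255, 132) ≈ 36828.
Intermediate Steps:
Z = Rational(-38, 3) (Z = Mul(Rational(-1, 3), 38) = Rational(-38, 3) ≈ -12.667)
L = Rational(-969, 44) (L = Add(-22, Mul(-1, Pow(44, -1))) = Add(-22, Mul(-1, Rational(1, 44))) = Add(-22, Rational(-1, 44)) = Rational(-969, 44) ≈ -22.023)
Function('c')(S) = Add(Rational(-4579, 132), S) (Function('c')(S) = Add(Add(S, Rational(-38, 3)), Rational(-969, 44)) = Add(Add(Rational(-38, 3), S), Rational(-969, 44)) = Add(Rational(-4579, 132), S))
Add(36852, Mul(-1, Function('c')(f))) = Add(36852, Mul(-1, Add(Rational(-4579, 132), 59))) = Add(36852, Mul(-1, Rational(3209, 132))) = Add(36852, Rational(-3209, 132)) = Rational(4861255, 132)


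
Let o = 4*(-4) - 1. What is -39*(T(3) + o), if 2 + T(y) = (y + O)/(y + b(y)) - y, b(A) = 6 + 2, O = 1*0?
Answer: 9321/11 ≈ 847.36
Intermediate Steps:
O = 0
o = -17 (o = -16 - 1 = -17)
b(A) = 8
T(y) = -2 - y + y/(8 + y) (T(y) = -2 + ((y + 0)/(y + 8) - y) = -2 + (y/(8 + y) - y) = -2 + (-y + y/(8 + y)) = -2 - y + y/(8 + y))
-39*(T(3) + o) = -39*((-16 - 1*3**2 - 9*3)/(8 + 3) - 17) = -39*((-16 - 1*9 - 27)/11 - 17) = -39*((-16 - 9 - 27)/11 - 17) = -39*((1/11)*(-52) - 17) = -39*(-52/11 - 17) = -39*(-239/11) = 9321/11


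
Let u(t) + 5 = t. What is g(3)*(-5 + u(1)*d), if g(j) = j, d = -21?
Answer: 237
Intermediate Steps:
u(t) = -5 + t
g(3)*(-5 + u(1)*d) = 3*(-5 + (-5 + 1)*(-21)) = 3*(-5 - 4*(-21)) = 3*(-5 + 84) = 3*79 = 237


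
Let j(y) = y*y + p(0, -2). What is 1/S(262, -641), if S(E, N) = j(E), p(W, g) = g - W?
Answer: 1/68642 ≈ 1.4568e-5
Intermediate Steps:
j(y) = -2 + y² (j(y) = y*y + (-2 - 1*0) = y² + (-2 + 0) = y² - 2 = -2 + y²)
S(E, N) = -2 + E²
1/S(262, -641) = 1/(-2 + 262²) = 1/(-2 + 68644) = 1/68642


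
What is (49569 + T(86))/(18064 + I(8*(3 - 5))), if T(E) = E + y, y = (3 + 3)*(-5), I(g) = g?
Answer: 49625/18048 ≈ 2.7496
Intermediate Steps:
y = -30 (y = 6*(-5) = -30)
T(E) = -30 + E (T(E) = E - 30 = -30 + E)
(49569 + T(86))/(18064 + I(8*(3 - 5))) = (49569 + (-30 + 86))/(18064 + 8*(3 - 5)) = (49569 + 56)/(18064 + 8*(-2)) = 49625/(18064 - 16) = 49625/18048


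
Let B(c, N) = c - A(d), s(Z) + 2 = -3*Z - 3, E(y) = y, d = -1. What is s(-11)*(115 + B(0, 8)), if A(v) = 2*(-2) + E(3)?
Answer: 3248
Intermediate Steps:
s(Z) = -5 - 3*Z (s(Z) = -2 + (-3*Z - 3) = -2 + (-3 - 3*Z) = -5 - 3*Z)
A(v) = -1 (A(v) = 2*(-2) + 3 = -4 + 3 = -1)
B(c, N) = 1 + c (B(c, N) = c - 1*(-1) = c + 1 = 1 + c)
s(-11)*(115 + B(0, 8)) = (-5 - 3*(-11))*(115 + (1 + 0)) = (-5 + 33)*(115 + 1) = 28*116 = 3248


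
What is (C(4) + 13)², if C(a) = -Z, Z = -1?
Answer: 196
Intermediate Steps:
C(a) = 1 (C(a) = -1*(-1) = 1)
(C(4) + 13)² = (1 + 13)² = 14² = 196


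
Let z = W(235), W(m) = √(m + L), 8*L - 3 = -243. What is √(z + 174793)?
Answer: √(174793 + √205) ≈ 418.10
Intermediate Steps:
L = -30 (L = 3/8 + (⅛)*(-243) = 3/8 - 243/8 = -30)
W(m) = √(-30 + m) (W(m) = √(m - 30) = √(-30 + m))
z = √205 (z = √(-30 + 235) = √205 ≈ 14.318)
√(z + 174793) = √(√205 + 174793) = √(174793 + √205)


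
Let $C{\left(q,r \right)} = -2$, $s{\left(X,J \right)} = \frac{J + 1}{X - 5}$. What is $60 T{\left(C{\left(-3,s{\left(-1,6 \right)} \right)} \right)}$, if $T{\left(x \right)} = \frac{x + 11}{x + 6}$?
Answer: $135$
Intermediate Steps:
$s{\left(X,J \right)} = \frac{1 + J}{-5 + X}$
$T{\left(x \right)} = \frac{11 + x}{6 + x}$
$60 T{\left(C{\left(-3,s{\left(-1,6 \right)} \right)} \right)} = 60 \frac{11 - 2}{6 - 2} = 60 \cdot \frac{1}{4} \cdot 9 = 60 \cdot \frac{9}{4} = 135$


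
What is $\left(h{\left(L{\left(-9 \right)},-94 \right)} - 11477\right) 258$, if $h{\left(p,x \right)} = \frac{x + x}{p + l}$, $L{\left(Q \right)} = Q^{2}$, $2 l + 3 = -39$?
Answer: $- \frac{14809372}{5} \approx -2.9619 \cdot 10^{6}$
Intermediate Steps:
$l = -21$ ($l = - \frac{3}{2} + \frac{1}{2} \left(-39\right) = - \frac{3}{2} - \frac{39}{2} = -21$)
$h{\left(p,x \right)} = \frac{2 x}{-21 + p}$ ($h{\left(p,x \right)} = \frac{x + x}{p - 21} = \frac{2 x}{-21 + p}$)
$\left(h{\left(L{\left(-9 \right)},-94 \right)} - 11477\right) 258 = \left(2 \left(-94\right) \frac{1}{-21 + \left(-9\right)^{2}} - 11477\right) 258 = \left(2 \left(-94\right) \frac{1}{-21 + 81} - 11477\right) 258 = \left(2 \left(-94\right) \frac{1}{60} - 11477\right) 258 = \left(- \frac{47}{15} - 11477\right) 258 = \left(- \frac{172202}{15}\right) 258 = - \frac{14809372}{5}$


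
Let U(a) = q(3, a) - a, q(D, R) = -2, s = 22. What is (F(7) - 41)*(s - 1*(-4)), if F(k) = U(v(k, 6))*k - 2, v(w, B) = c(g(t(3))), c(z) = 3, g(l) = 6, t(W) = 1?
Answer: -2028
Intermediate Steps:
v(w, B) = 3
U(a) = -2 - a
F(k) = -2 - 5*k (F(k) = (-2 - 1*3)*k - 2 = (-2 - 3)*k - 2 = -5*k - 2 = -2 - 5*k)
(F(7) - 41)*(s - 1*(-4)) = ((-2 - 5*7) - 41)*(22 - 1*(-4)) = ((-2 - 35) - 41)*(22 + 4) = (-37 - 41)*26 = -78*26 = -2028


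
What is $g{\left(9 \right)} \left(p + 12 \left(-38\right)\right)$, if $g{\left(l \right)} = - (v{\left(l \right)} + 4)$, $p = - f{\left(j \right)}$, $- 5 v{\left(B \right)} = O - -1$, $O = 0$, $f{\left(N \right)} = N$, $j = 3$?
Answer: $\frac{8721}{5} \approx 1744.2$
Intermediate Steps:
$v{\left(B \right)} = - \frac{1}{5}$ ($v{\left(B \right)} = - \frac{0 - -1}{5} = - \frac{0 + 1}{5} = \left(- \frac{1}{5}\right) 1 = - \frac{1}{5}$)
$p = -3$ ($p = \left(-1\right) 3 = -3$)
$g{\left(l \right)} = - \frac{19}{5}$ ($g{\left(l \right)} = - (- \frac{1}{5} + 4) = \left(-1\right) \frac{19}{5} = - \frac{19}{5}$)
$g{\left(9 \right)} \left(p + 12 \left(-38\right)\right) = - \frac{19 \left(-3 + 12 \left(-38\right)\right)}{5} = - \frac{19 \left(-3 - 456\right)}{5} = \left(- \frac{19}{5}\right) \left(-459\right) = \frac{8721}{5}$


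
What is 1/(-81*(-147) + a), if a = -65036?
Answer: -1/53129 ≈ -1.8822e-5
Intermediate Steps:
1/(-81*(-147) + a) = 1/(-81*(-147) - 65036) = 1/(11907 - 65036) = 1/(-53129) = -1/53129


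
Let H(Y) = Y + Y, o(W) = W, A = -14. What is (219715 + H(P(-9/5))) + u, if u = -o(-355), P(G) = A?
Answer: 220042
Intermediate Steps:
P(G) = -14
H(Y) = 2*Y
u = 355 (u = -1*(-355) = 355)
(219715 + H(P(-9/5))) + u = (219715 + 2*(-14)) + 355 = (219715 - 28) + 355 = 219687 + 355 = 220042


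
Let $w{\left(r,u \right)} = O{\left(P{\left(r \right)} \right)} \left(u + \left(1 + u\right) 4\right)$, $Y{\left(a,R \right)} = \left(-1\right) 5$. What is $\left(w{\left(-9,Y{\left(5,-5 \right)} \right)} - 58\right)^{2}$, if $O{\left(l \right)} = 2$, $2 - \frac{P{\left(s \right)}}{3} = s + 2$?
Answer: $10000$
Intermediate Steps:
$Y{\left(a,R \right)} = -5$
$P{\left(s \right)} = - 3 s$ ($P{\left(s \right)} = 6 - 3 \left(s + 2\right) = 6 - 3 \left(2 + s\right) = 6 - \left(6 + 3 s\right) = - 3 s$)
$w{\left(r,u \right)} = 8 + 10 u$ ($w{\left(r,u \right)} = 2 \left(u + \left(1 + u\right) 4\right) = 2 \left(u + \left(4 + 4 u\right)\right) = 2 \left(4 + 5 u\right) = 8 + 10 u$)
$\left(w{\left(-9,Y{\left(5,-5 \right)} \right)} - 58\right)^{2} = \left(\left(8 + 10 \left(-5\right)\right) - 58\right)^{2} = \left(\left(8 - 50\right) - 58\right)^{2} = \left(-42 - 58\right)^{2} = \left(-100\right)^{2} = 10000$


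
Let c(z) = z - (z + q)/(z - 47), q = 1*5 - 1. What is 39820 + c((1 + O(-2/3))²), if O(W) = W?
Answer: 151237115/3798 ≈ 39820.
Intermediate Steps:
q = 4 (q = 5 - 1 = 4)
c(z) = z - (4 + z)/(-47 + z) (c(z) = z - (z + 4)/(z - 47) = z - (4 + z)/(-47 + z))
39820 + c((1 + O(-2/3))²) = 39820 + (-4 + ((1 - 2/3)²)² - 48*(1 - 2/3)²)/(-47 + (1 - 2/3)²) = 39820 + (-4 + ((1 - 2*⅓)²)² - 48*(1 - 2*⅓)²)/(-47 + (1 - 2*⅓)²) = 39820 + (-4 + ((1 - ⅔)²)² - 48*(1 - ⅔)²)/(-47 + (1 - ⅔)²) = 39820 + (-4 + ((⅓)²)² - 48*(⅓)²)/(-47 + (⅓)²) = 39820 + (-4 + (⅑)² - 48*⅑)/(-47 + ⅑) = 39820 + (-4 + 1/81 - 16/3)/(-422/9) = 39820 - 9/422*(-755/81) = 39820 + 755/3798 = 151237115/3798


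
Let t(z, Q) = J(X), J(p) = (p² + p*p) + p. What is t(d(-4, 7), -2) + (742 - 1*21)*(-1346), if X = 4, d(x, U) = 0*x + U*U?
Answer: -970430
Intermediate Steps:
d(x, U) = U² (d(x, U) = 0 + U² = U²)
J(p) = p + 2*p² (J(p) = (p² + p²) + p = 2*p² + p = p + 2*p²)
t(z, Q) = 36 (t(z, Q) = 4*(1 + 2*4) = 4*(1 + 8) = 4*9 = 36)
t(d(-4, 7), -2) + (742 - 1*21)*(-1346) = 36 + (742 - 1*21)*(-1346) = 36 + (742 - 21)*(-1346) = 36 + 721*(-1346) = 36 - 970466 = -970430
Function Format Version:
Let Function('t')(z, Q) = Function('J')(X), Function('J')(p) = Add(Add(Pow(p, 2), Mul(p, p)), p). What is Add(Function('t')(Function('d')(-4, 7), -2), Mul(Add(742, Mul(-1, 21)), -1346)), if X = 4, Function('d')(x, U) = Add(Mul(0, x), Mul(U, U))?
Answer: -970430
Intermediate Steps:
Function('d')(x, U) = Pow(U, 2) (Function('d')(x, U) = Add(0, Pow(U, 2)) = Pow(U, 2))
Function('J')(p) = Add(p, Mul(2, Pow(p, 2))) (Function('J')(p) = Add(Add(Pow(p, 2), Pow(p, 2)), p) = Add(Mul(2, Pow(p, 2)), p) = Add(p, Mul(2, Pow(p, 2))))
Function('t')(z, Q) = 36 (Function('t')(z, Q) = Mul(4, Add(1, Mul(2, 4))) = Mul(4, Add(1, 8)) = Mul(4, 9) = 36)
Add(Function('t')(Function('d')(-4, 7), -2), Mul(Add(742, Mul(-1, 21)), -1346)) = Add(36, Mul(Add(742, Mul(-1, 21)), -1346)) = Add(36, Mul(Add(742, -21), -1346)) = Add(36, Mul(721, -1346)) = Add(36, -970466) = -970430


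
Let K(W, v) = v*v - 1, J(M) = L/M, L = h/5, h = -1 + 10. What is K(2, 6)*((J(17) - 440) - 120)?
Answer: -333137/17 ≈ -19596.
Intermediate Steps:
h = 9
L = 9/5 ≈ 1.8000
J(M) = 9/(5*M)
K(W, v) = -1 + v² (K(W, v) = v² - 1 = -1 + v²)
K(2, 6)*((J(17) - 440) - 120) = (-1 + 6²)*(((9/5)/17 - 440) - 120) = (-1 + 36)*(((9/5)*(1/17) - 440) - 120) = 35*((9/85 - 440) - 120) = 35*(-37391/85 - 120) = 35*(-47591/85) = -333137/17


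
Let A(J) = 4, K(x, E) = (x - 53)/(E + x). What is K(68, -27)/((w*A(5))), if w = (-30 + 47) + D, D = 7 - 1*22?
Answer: 15/328 ≈ 0.045732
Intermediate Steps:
K(x, E) = (-53 + x)/(E + x)
D = -15 (D = 7 - 22 = -15)
w = 2 (w = (-30 + 47) - 15 = 17 - 15 = 2)
K(68, -27)/((w*A(5))) = ((-53 + 68)/(-27 + 68))/((2*4)) = (15/41)/8 = ((1/41)*15)*(1/8) = (15/41)*(1/8) = 15/328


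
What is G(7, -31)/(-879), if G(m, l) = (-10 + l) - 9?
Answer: 50/879 ≈ 0.056883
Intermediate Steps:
G(m, l) = -19 + l
G(7, -31)/(-879) = (-19 - 31)/(-879) = -50*(-1/879) = 50/879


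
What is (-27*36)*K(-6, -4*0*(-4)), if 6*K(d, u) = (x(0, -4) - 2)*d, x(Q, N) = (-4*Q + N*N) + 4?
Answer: 17496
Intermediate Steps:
x(Q, N) = 4 + N² - 4*Q (x(Q, N) = (-4*Q + N²) + 4 = (N² - 4*Q) + 4 = 4 + N² - 4*Q)
K(d, u) = 3*d (K(d, u) = (((4 + (-4)² - 4*0) - 2)*d)/6 = (((4 + 16 + 0) - 2)*d)/6 = ((20 - 2)*d)/6 = (18*d)/6 = 3*d)
(-27*36)*K(-6, -4*0*(-4)) = (-27*36)*(3*(-6)) = -972*(-18) = 17496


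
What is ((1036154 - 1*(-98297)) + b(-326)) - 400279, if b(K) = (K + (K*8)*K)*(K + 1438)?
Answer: 945802956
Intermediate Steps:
b(K) = (1438 + K)*(K + 8*K²) (b(K) = (K + (8*K)*K)*(1438 + K) = (K + 8*K²)*(1438 + K) = (1438 + K)*(K + 8*K²))
((1036154 - 1*(-98297)) + b(-326)) - 400279 = ((1036154 - 1*(-98297)) - 326*(1438 + 8*(-326)² + 11505*(-326))) - 400279 = ((1036154 + 98297) - 326*(1438 + 8*106276 - 3750630)) - 400279 = (1134451 - 326*(1438 + 850208 - 3750630)) - 400279 = (1134451 - 326*(-2898984)) - 400279 = (1134451 + 945068784) - 400279 = 946203235 - 400279 = 945802956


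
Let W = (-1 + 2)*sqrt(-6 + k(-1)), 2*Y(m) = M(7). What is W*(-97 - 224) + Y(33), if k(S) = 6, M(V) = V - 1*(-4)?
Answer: 11/2 ≈ 5.5000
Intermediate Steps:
M(V) = 4 + V (M(V) = V + 4 = 4 + V)
Y(m) = 11/2 (Y(m) = (4 + 7)/2 = (1/2)*11 = 11/2)
W = 0 (W = (-1 + 2)*sqrt(-6 + 6) = 1*sqrt(0) = 1*0 = 0)
W*(-97 - 224) + Y(33) = 0*(-97 - 224) + 11/2 = 0*(-321) + 11/2 = 0 + 11/2 = 11/2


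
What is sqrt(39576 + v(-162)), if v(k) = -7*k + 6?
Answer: 6*sqrt(1131) ≈ 201.78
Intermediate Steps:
v(k) = 6 - 7*k
sqrt(39576 + v(-162)) = sqrt(39576 + (6 - 7*(-162))) = sqrt(39576 + (6 + 1134)) = sqrt(39576 + 1140) = sqrt(40716) = 6*sqrt(1131)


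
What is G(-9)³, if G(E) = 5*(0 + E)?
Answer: -91125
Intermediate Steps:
G(E) = 5*E
G(-9)³ = (5*(-9))³ = (-45)³ = -91125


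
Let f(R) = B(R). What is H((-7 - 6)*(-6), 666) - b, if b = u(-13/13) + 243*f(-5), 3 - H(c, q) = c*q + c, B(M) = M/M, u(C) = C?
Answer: -52265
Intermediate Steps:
B(M) = 1
f(R) = 1
H(c, q) = 3 - c - c*q (H(c, q) = 3 - (c*q + c) = 3 - (c + c*q) = 3 + (-c - c*q) = 3 - c - c*q)
b = 242 (b = -13/13 + 243*1 = -13*1/13 + 243 = -1 + 243 = 242)
H((-7 - 6)*(-6), 666) - b = (3 - (-7 - 6)*(-6) - 1*(-7 - 6)*(-6)*666) - 1*242 = (3 - (-13)*(-6) - 1*(-13*(-6))*666) - 242 = (3 - 1*78 - 1*78*666) - 242 = (3 - 78 - 51948) - 242 = -52023 - 242 = -52265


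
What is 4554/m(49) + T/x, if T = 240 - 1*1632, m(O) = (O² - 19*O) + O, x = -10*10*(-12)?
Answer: 69799/37975 ≈ 1.8380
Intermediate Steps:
x = 1200 (x = -100*(-12) = 1200)
m(O) = O² - 18*O
T = -1392 (T = 240 - 1632 = -1392)
4554/m(49) + T/x = 4554/((49*(-18 + 49))) - 1392/1200 = 4554/((49*31)) - 1392*1/1200 = 4554/1519 - 29/25 = 69799/37975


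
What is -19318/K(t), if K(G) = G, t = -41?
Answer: 19318/41 ≈ 471.17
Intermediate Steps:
-19318/K(t) = -19318/(-41) = -19318*(-1/41) = 19318/41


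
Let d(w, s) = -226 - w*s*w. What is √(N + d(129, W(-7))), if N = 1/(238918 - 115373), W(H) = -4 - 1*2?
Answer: 7*√31031359656205/123545 ≈ 315.63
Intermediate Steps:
W(H) = -6 (W(H) = -4 - 2 = -6)
d(w, s) = -226 - s*w² (d(w, s) = -226 - s*w*w = -226 - s*w²)
N = 1/123545 ≈ 8.0942e-6
√(N + d(129, W(-7))) = √(1/123545 + (-226 - 1*(-6)*129²)) = √(1/123545 + (-226 - 1*(-6)*16641)) = √(1/123545 + (-226 + 99846)) = √(1/123545 + 99620) = √(12307552901/123545) = 7*√31031359656205/123545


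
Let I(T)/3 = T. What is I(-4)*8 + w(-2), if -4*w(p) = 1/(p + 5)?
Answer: -1153/12 ≈ -96.083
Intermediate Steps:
I(T) = 3*T
w(p) = -1/(4*(5 + p)) (w(p) = -1/(4*(p + 5)) = -1/(4*(5 + p)))
I(-4)*8 + w(-2) = (3*(-4))*8 - 1/(20 + 4*(-2)) = -12*8 - 1/(20 - 8) = -96 - 1/12 = -1153/12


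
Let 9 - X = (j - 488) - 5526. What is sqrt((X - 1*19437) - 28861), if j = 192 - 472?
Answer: I*sqrt(41995) ≈ 204.93*I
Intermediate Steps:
j = -280
X = 6303 (X = 9 - ((-280 - 488) - 5526) = 9 - (-768 - 5526) = 9 - 1*(-6294) = 9 + 6294 = 6303)
sqrt((X - 1*19437) - 28861) = sqrt((6303 - 1*19437) - 28861) = sqrt((6303 - 19437) - 28861) = sqrt(-13134 - 28861) = sqrt(-41995) = I*sqrt(41995)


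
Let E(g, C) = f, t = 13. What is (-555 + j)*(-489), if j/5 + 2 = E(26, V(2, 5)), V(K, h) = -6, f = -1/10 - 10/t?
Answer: 7238667/26 ≈ 2.7841e+5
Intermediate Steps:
f = -113/130 (f = -1/10 - 10/13 = -113/130 ≈ -0.86923)
E(g, C) = -113/130
j = -373/26 (j = -10 + 5*(-113/130) = -10 - 113/26 = -373/26 ≈ -14.346)
(-555 + j)*(-489) = (-555 - 373/26)*(-489) = -14803/26*(-489) = 7238667/26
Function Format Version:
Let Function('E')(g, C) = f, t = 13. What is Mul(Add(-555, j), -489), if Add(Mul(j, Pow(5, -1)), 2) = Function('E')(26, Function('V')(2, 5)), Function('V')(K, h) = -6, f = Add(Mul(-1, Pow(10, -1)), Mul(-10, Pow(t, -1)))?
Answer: Rational(7238667, 26) ≈ 2.7841e+5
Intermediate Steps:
f = Rational(-113, 130) (f = Add(Mul(-1, Pow(10, -1)), Mul(-10, Pow(13, -1))) = Add(Mul(-1, Rational(1, 10)), Mul(-10, Rational(1, 13))) = Add(Rational(-1, 10), Rational(-10, 13)) = Rational(-113, 130) ≈ -0.86923)
Function('E')(g, C) = Rational(-113, 130)
j = Rational(-373, 26) (j = Add(-10, Mul(5, Rational(-113, 130))) = Add(-10, Rational(-113, 26)) = Rational(-373, 26) ≈ -14.346)
Mul(Add(-555, j), -489) = Mul(Add(-555, Rational(-373, 26)), -489) = Mul(Rational(-14803, 26), -489) = Rational(7238667, 26)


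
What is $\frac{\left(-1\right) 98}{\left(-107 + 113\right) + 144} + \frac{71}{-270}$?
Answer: $- \frac{1237}{1350} \approx -0.9163$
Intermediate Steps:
$\frac{\left(-1\right) 98}{\left(-107 + 113\right) + 144} + \frac{71}{-270} = - \frac{98}{6 + 144} + 71 \left(- \frac{1}{270}\right) = - \frac{98}{150} - \frac{71}{270} = \left(-98\right) \frac{1}{150} - \frac{71}{270} = - \frac{49}{75} - \frac{71}{270} = - \frac{1237}{1350}$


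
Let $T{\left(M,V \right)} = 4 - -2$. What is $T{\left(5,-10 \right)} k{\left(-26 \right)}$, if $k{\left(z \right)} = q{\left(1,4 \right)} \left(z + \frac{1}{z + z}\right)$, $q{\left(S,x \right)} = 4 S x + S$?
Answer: $- \frac{69003}{26} \approx -2654.0$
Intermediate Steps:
$q{\left(S,x \right)} = S + 4 S x$ ($q{\left(S,x \right)} = 4 S x + S = S + 4 S x$)
$T{\left(M,V \right)} = 6$ ($T{\left(M,V \right)} = 4 + 2 = 6$)
$k{\left(z \right)} = 17 z + \frac{17}{2 z}$ ($k{\left(z \right)} = 1 \left(1 + 4 \cdot 4\right) \left(z + \frac{1}{z + z}\right) = 1 \left(1 + 16\right) \left(z + \frac{1}{2 z}\right) = 1 \cdot 17 \left(z + \frac{1}{2 z}\right) = 17 \left(z + \frac{1}{2 z}\right) = 17 z + \frac{17}{2 z}$)
$T{\left(5,-10 \right)} k{\left(-26 \right)} = 6 \left(17 \left(-26\right) + \frac{17}{2 \left(-26\right)}\right) = 6 \left(-442 + \frac{17}{2} \left(- \frac{1}{26}\right)\right) = 6 \left(-442 - \frac{17}{52}\right) = 6 \left(- \frac{23001}{52}\right) = - \frac{69003}{26}$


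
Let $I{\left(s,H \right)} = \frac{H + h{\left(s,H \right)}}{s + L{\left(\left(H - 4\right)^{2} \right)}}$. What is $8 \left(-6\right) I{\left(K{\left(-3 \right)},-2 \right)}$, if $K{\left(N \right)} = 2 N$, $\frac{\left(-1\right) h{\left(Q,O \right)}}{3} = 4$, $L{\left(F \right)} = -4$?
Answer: $- \frac{336}{5} \approx -67.2$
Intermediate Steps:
$h{\left(Q,O \right)} = -12$ ($h{\left(Q,O \right)} = \left(-3\right) 4 = -12$)
$I{\left(s,H \right)} = \frac{-12 + H}{-4 + s}$ ($I{\left(s,H \right)} = \frac{H - 12}{s - 4} = \frac{-12 + H}{-4 + s}$)
$8 \left(-6\right) I{\left(K{\left(-3 \right)},-2 \right)} = 8 \left(-6\right) \frac{-12 - 2}{-4 + 2 \left(-3\right)} = - 48 \frac{1}{-4 - 6} \left(-14\right) = - 48 \frac{1}{-10} \left(-14\right) = - 48 \left(\left(- \frac{1}{10}\right) \left(-14\right)\right) = \left(-48\right) \frac{7}{5} = - \frac{336}{5}$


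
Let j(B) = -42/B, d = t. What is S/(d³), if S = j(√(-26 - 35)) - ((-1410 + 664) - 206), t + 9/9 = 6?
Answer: 952/125 + 42*I*√61/7625 ≈ 7.616 + 0.04302*I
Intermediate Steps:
t = 5 (t = -1 + 6 = 5)
d = 5
S = 952 + 42*I*√61/61 (S = -42/√(-26 - 35) - ((-1410 + 664) - 206) = -42*(-I*√61/61) - (-746 - 206) = -42*(-I*√61/61) - 1*(-952) = -(-42)*I*√61/61 + 952 = 42*I*√61/61 + 952 = 952 + 42*I*√61/61 ≈ 952.0 + 5.3775*I)
S/(d³) = (952 + 42*I*√61/61)/(5³) = (952 + 42*I*√61/61)/125 = (952 + 42*I*√61/61)*(1/125) = 952/125 + 42*I*√61/7625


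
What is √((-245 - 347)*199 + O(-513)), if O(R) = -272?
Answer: 24*I*√205 ≈ 343.63*I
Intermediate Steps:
√((-245 - 347)*199 + O(-513)) = √((-245 - 347)*199 - 272) = √(-592*199 - 272) = √(-117808 - 272) = √(-118080) = 24*I*√205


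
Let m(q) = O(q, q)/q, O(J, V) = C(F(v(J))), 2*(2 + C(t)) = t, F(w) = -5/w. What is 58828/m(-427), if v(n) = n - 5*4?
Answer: 22456883064/1783 ≈ 1.2595e+7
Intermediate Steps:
v(n) = -20 + n (v(n) = n - 20 = -20 + n)
C(t) = -2 + t/2
O(J, V) = -2 - 5/(2*(-20 + J)) (O(J, V) = -2 + (-5/(-20 + J))/2 = -2 - 5/(2*(-20 + J)))
m(q) = (75 - 4*q)/(2*q*(-20 + q)) (m(q) = ((75 - 4*q)/(2*(-20 + q)))/q = (75 - 4*q)/(2*q*(-20 + q)))
58828/m(-427) = 58828/(((½)*(75 - 4*(-427))/(-427*(-20 - 427)))) = 58828/(((½)*(-1/427)*(75 + 1708)/(-447))) = 58828/(((½)*(-1/427)*(-1/447)*1783)) = 58828/(1783/381738) = 58828*(381738/1783) = 22456883064/1783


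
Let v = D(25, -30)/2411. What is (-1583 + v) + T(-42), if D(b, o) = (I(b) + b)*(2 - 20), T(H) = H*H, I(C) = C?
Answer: 435491/2411 ≈ 180.63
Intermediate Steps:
T(H) = H**2
D(b, o) = -36*b (D(b, o) = (b + b)*(2 - 20) = (2*b)*(-18) = -36*b)
v = -900/2411 (v = -36*25/2411 = -900*1/2411 = -900/2411 ≈ -0.37329)
(-1583 + v) + T(-42) = (-1583 - 900/2411) + (-42)**2 = -3817513/2411 + 1764 = 435491/2411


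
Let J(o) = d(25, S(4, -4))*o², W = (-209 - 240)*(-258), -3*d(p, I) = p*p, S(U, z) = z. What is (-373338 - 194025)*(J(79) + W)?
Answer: 671965635979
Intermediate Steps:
d(p, I) = -p²/3 (d(p, I) = -p*p/3 = -p²/3)
W = 115842 (W = -449*(-258) = 115842)
J(o) = -625*o²/3 (J(o) = (-⅓*25²)*o² = (-⅓*625)*o² = -625*o²/3)
(-373338 - 194025)*(J(79) + W) = (-373338 - 194025)*(-625/3*79² + 115842) = -567363*(-625/3*6241 + 115842) = -567363*(-3900625/3 + 115842) = -567363*(-3553099/3) = 671965635979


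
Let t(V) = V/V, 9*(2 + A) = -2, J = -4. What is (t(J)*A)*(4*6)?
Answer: -160/3 ≈ -53.333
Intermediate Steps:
A = -20/9 (A = -2 + (⅑)*(-2) = -2 - 2/9 = -20/9 ≈ -2.2222)
t(V) = 1
(t(J)*A)*(4*6) = (1*(-20/9))*(4*6) = -20/9*24 = -160/3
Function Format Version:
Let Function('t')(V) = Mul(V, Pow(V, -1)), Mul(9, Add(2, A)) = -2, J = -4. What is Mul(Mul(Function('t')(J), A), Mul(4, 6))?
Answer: Rational(-160, 3) ≈ -53.333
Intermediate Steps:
A = Rational(-20, 9) (A = Add(-2, Mul(Rational(1, 9), -2)) = Add(-2, Rational(-2, 9)) = Rational(-20, 9) ≈ -2.2222)
Function('t')(V) = 1
Mul(Mul(Function('t')(J), A), Mul(4, 6)) = Mul(Mul(1, Rational(-20, 9)), Mul(4, 6)) = Mul(Rational(-20, 9), 24) = Rational(-160, 3)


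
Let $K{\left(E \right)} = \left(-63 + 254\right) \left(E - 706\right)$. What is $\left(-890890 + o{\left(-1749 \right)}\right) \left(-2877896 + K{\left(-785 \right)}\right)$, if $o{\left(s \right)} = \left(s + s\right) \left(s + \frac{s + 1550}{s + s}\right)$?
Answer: $-16531037526101$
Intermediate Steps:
$K{\left(E \right)} = -134846 + 191 E$ ($K{\left(E \right)} = 191 \left(-706 + E\right) = -134846 + 191 E$)
$o{\left(s \right)} = 2 s \left(s + \frac{1550 + s}{2 s}\right)$
$\left(-890890 + o{\left(-1749 \right)}\right) \left(-2877896 + K{\left(-785 \right)}\right) = \left(-890890 + \left(1550 - 1749 + 2 \left(-1749\right)^{2}\right)\right) \left(-2877896 + \left(-134846 + 191 \left(-785\right)\right)\right) = \left(-890890 + \left(1550 - 1749 + 2 \cdot 3059001\right)\right) \left(-2877896 - 284781\right) = \left(-890890 + \left(1550 - 1749 + 6118002\right)\right) \left(-2877896 - 284781\right) = \left(-890890 + 6117803\right) \left(-3162677\right) = 5226913 \left(-3162677\right) = -16531037526101$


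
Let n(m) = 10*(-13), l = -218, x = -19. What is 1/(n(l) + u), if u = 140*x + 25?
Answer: -1/2765 ≈ -0.00036166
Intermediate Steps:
n(m) = -130
u = -2635 (u = 140*(-19) + 25 = -2660 + 25 = -2635)
1/(n(l) + u) = 1/(-130 - 2635) = 1/(-2765) = -1/2765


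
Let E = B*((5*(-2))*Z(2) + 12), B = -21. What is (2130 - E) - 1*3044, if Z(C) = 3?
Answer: -1292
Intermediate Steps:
E = 378 (E = -21*((5*(-2))*3 + 12) = -21*(-10*3 + 12) = -21*(-30 + 12) = -21*(-18) = 378)
(2130 - E) - 1*3044 = (2130 - 1*378) - 1*3044 = (2130 - 378) - 3044 = 1752 - 3044 = -1292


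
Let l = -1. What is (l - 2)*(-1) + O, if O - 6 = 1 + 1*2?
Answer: 12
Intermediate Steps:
O = 9 (O = 6 + (1 + 1*2) = 6 + (1 + 2) = 6 + 3 = 9)
(l - 2)*(-1) + O = (-1 - 2)*(-1) + 9 = -3*(-1) + 9 = 3 + 9 = 12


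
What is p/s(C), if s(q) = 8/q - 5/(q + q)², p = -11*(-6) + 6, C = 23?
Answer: 152352/731 ≈ 208.42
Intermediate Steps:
p = 72 (p = 66 + 6 = 72)
s(q) = 8/q - 5/(4*q²) (s(q) = 8/q - 5*1/(4*q²) = 8/q - 5/(4*q²))
p/s(C) = 72/(((¼)*(-5 + 32*23)/23²)) = 72/(((¼)*(1/529)*(-5 + 736))) = 72/(((¼)*(1/529)*731)) = 72/(731/2116) = 72*(2116/731) = 152352/731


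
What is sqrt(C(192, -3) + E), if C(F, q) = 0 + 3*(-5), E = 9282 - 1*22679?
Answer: 2*I*sqrt(3353) ≈ 115.81*I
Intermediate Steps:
E = -13397 (E = 9282 - 22679 = -13397)
C(F, q) = -15 (C(F, q) = 0 - 15 = -15)
sqrt(C(192, -3) + E) = sqrt(-15 - 13397) = sqrt(-13412) = 2*I*sqrt(3353)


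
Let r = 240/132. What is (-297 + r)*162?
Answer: -526014/11 ≈ -47819.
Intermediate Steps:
r = 20/11 (r = 240*(1/132) = 20/11 ≈ 1.8182)
(-297 + r)*162 = (-297 + 20/11)*162 = -3247/11*162 = -526014/11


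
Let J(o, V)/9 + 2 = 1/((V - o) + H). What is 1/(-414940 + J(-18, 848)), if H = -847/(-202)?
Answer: -19531/8104544496 ≈ -2.4099e-6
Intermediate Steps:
H = 847/202 (H = -847*(-1/202) = 847/202 ≈ 4.1931)
J(o, V) = -18 + 9/(847/202 + V - o) (J(o, V) = -18 + 9/((V - o) + 847/202) = -18 + 9/(847/202 + V - o))
1/(-414940 + J(-18, 848)) = 1/(-414940 + 36*(-373 - 101*848 + 101*(-18))/(847 - 202*(-18) + 202*848)) = 1/(-414940 + 36*(-373 - 85648 - 1818)/(847 + 3636 + 171296)) = 1/(-414940 + 36*(-87839)/175779) = 1/(-414940 + 36*(1/175779)*(-87839)) = 1/(-414940 - 351356/19531) = 1/(-8104544496/19531) = -19531/8104544496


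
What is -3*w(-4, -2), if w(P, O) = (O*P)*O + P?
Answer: 60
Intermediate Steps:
w(P, O) = P + P*O**2 (w(P, O) = P*O**2 + P = P + P*O**2)
-3*w(-4, -2) = -(-12)*(1 + (-2)**2) = -(-12)*(1 + 4) = -(-12)*5 = -3*(-20) = 60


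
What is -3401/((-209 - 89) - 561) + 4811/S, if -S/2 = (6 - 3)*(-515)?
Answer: 14641739/2654310 ≈ 5.5162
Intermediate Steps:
S = 3090 (S = -2*(6 - 3)*(-515) = -6*(-515) = -2*(-1545) = 3090)
-3401/((-209 - 89) - 561) + 4811/S = -3401/((-209 - 89) - 561) + 4811/3090 = -3401/(-298 - 561) + 4811*(1/3090) = -3401/(-859) + 4811/3090 = -3401*(-1/859) + 4811/3090 = 3401/859 + 4811/3090 = 14641739/2654310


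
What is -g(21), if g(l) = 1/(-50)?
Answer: 1/50 ≈ 0.020000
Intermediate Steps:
g(l) = -1/50
-g(21) = -1*(-1/50) = 1/50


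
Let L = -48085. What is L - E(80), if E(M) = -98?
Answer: -47987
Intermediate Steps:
L - E(80) = -48085 - 1*(-98) = -48085 + 98 = -47987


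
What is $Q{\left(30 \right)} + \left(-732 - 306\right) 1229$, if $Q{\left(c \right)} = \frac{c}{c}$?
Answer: $-1275701$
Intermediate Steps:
$Q{\left(c \right)} = 1$
$Q{\left(30 \right)} + \left(-732 - 306\right) 1229 = 1 + \left(-732 - 306\right) 1229 = 1 - 1275702 = -1275701$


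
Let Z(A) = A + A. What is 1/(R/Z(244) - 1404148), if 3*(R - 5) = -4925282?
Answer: -1464/2060597939 ≈ -7.1047e-7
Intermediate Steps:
R = -4925267/3 (R = 5 + (⅓)*(-4925282) = 5 - 4925282/3 = -4925267/3 ≈ -1.6418e+6)
Z(A) = 2*A
1/(R/Z(244) - 1404148) = 1/(-4925267/(3*(2*244)) - 1404148) = 1/(-4925267/3/488 - 1404148) = 1/(-4925267/3*1/488 - 1404148) = 1/(-4925267/1464 - 1404148) = 1/(-2060597939/1464) = -1464/2060597939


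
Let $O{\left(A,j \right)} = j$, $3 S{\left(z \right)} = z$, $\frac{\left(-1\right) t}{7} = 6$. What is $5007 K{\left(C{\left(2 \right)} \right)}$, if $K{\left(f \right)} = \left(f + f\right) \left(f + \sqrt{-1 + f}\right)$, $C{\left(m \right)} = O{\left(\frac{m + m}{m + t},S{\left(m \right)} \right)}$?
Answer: $\frac{13352}{3} + \frac{6676 i \sqrt{3}}{3} \approx 4450.7 + 3854.4 i$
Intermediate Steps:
$t = -42$ ($t = \left(-7\right) 6 = -42$)
$S{\left(z \right)} = \frac{z}{3}$
$C{\left(m \right)} = \frac{m}{3}$
$K{\left(f \right)} = 2 f \left(f + \sqrt{-1 + f}\right)$
$5007 K{\left(C{\left(2 \right)} \right)} = 5007 \cdot 2 \cdot \frac{1}{3} \cdot 2 \left(\frac{1}{3} \cdot 2 + \sqrt{-1 + \frac{1}{3} \cdot 2}\right) = 5007 \cdot 2 \cdot \frac{2}{3} \left(\frac{2}{3} + \sqrt{-1 + \frac{2}{3}}\right) = 5007 \cdot 2 \cdot \frac{2}{3} \left(\frac{2}{3} + \sqrt{- \frac{1}{3}}\right) = 5007 \cdot 2 \cdot \frac{2}{3} \left(\frac{2}{3} + \frac{i \sqrt{3}}{3}\right) = 5007 \left(\frac{8}{9} + \frac{4 i \sqrt{3}}{9}\right) = \frac{13352}{3} + \frac{6676 i \sqrt{3}}{3}$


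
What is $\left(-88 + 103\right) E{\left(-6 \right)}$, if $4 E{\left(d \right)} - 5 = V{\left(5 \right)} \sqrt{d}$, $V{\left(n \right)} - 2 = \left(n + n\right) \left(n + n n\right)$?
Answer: $\frac{75}{4} + \frac{2265 i \sqrt{6}}{2} \approx 18.75 + 2774.0 i$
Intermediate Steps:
$V{\left(n \right)} = 2 + 2 n \left(n + n^{2}\right)$ ($V{\left(n \right)} = 2 + \left(n + n\right) \left(n + n n\right) = 2 + 2 n \left(n + n^{2}\right)$)
$E{\left(d \right)} = \frac{5}{4} + \frac{151 \sqrt{d}}{2}$ ($E{\left(d \right)} = \frac{5}{4} + \frac{\left(2 + 2 \cdot 5^{2} + 2 \cdot 5^{3}\right) \sqrt{d}}{4} = \frac{5}{4} + \frac{\left(2 + 2 \cdot 25 + 2 \cdot 125\right) \sqrt{d}}{4} = \frac{5}{4} + \frac{\left(2 + 50 + 250\right) \sqrt{d}}{4} = \frac{5}{4} + \frac{302 \sqrt{d}}{4} = \frac{5}{4} + \frac{151 \sqrt{d}}{2}$)
$\left(-88 + 103\right) E{\left(-6 \right)} = \left(-88 + 103\right) \left(\frac{5}{4} + \frac{151 \sqrt{-6}}{2}\right) = 15 \left(\frac{5}{4} + \frac{151 i \sqrt{6}}{2}\right) = \frac{75}{4} + \frac{2265 i \sqrt{6}}{2}$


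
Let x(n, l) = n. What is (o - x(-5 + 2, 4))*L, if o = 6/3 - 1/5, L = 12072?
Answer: 289728/5 ≈ 57946.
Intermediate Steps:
o = 9/5 (o = 6*(⅓) - 1*⅕ = 2 - ⅕ = 9/5 ≈ 1.8000)
(o - x(-5 + 2, 4))*L = (9/5 - (-5 + 2))*12072 = (9/5 - 1*(-3))*12072 = (9/5 + 3)*12072 = (24/5)*12072 = 289728/5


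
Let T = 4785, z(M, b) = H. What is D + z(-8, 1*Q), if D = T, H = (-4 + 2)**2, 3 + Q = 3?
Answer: 4789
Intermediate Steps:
Q = 0 (Q = -3 + 3 = 0)
H = 4 (H = (-2)**2 = 4)
z(M, b) = 4
D = 4785
D + z(-8, 1*Q) = 4785 + 4 = 4789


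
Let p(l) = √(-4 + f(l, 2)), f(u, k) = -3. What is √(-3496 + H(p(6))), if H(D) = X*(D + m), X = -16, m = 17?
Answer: 2*√(-942 - 4*I*√7) ≈ 0.34481 - 61.385*I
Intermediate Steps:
p(l) = I*√7 (p(l) = √(-4 - 3) = √(-7) = I*√7)
H(D) = -272 - 16*D (H(D) = -16*(D + 17) = -16*(17 + D) = -272 - 16*D)
√(-3496 + H(p(6))) = √(-3496 + (-272 - 16*I*√7)) = √(-3768 - 16*I*√7)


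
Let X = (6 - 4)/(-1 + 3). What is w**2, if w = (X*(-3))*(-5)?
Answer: 225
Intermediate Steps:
X = 1 (X = 2/2 = 2*(1/2) = 1)
w = 15 (w = (1*(-3))*(-5) = -3*(-5) = 15)
w**2 = 15**2 = 225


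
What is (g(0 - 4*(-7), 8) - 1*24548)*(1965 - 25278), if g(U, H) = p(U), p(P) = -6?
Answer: 572427402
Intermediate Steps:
g(U, H) = -6
(g(0 - 4*(-7), 8) - 1*24548)*(1965 - 25278) = (-6 - 1*24548)*(1965 - 25278) = (-6 - 24548)*(-23313) = -24554*(-23313) = 572427402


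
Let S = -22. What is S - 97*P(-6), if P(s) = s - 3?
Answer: 851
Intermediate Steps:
P(s) = -3 + s
S - 97*P(-6) = -22 - 97*(-3 - 6) = -22 - 97*(-9) = -22 + 873 = 851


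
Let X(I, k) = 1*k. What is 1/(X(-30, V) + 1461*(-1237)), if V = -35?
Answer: -1/1807292 ≈ -5.5331e-7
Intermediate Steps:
X(I, k) = k
1/(X(-30, V) + 1461*(-1237)) = 1/(-35 + 1461*(-1237)) = 1/(-35 - 1807257) = 1/(-1807292) = -1/1807292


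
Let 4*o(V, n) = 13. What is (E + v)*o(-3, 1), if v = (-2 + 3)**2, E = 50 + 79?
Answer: 845/2 ≈ 422.50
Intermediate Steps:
E = 129
o(V, n) = 13/4 (o(V, n) = (1/4)*13 = 13/4)
v = 1 (v = 1**2 = 1)
(E + v)*o(-3, 1) = (129 + 1)*(13/4) = 130*(13/4) = 845/2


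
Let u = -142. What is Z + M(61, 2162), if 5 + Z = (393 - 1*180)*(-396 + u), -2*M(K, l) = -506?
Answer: -114346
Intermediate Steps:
M(K, l) = 253 (M(K, l) = -1/2*(-506) = 253)
Z = -114599 (Z = -5 + (393 - 1*180)*(-396 - 142) = -5 + (393 - 180)*(-538) = -5 + 213*(-538) = -5 - 114594 = -114599)
Z + M(61, 2162) = -114599 + 253 = -114346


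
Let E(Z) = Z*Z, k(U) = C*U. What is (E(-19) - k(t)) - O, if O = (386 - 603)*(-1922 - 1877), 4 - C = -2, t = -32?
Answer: -823830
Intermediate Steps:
C = 6 (C = 4 - 1*(-2) = 4 + 2 = 6)
k(U) = 6*U
E(Z) = Z**2
O = 824383 (O = -217*(-3799) = 824383)
(E(-19) - k(t)) - O = ((-19)**2 - 6*(-32)) - 1*824383 = (361 - 1*(-192)) - 824383 = (361 + 192) - 824383 = 553 - 824383 = -823830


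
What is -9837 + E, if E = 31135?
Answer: 21298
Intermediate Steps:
-9837 + E = -9837 + 31135 = 21298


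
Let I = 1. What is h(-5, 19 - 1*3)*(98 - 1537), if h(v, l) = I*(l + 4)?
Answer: -28780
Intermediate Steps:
h(v, l) = 4 + l (h(v, l) = 1*(l + 4) = 1*(4 + l) = 4 + l)
h(-5, 19 - 1*3)*(98 - 1537) = (4 + (19 - 1*3))*(98 - 1537) = (4 + (19 - 3))*(-1439) = (4 + 16)*(-1439) = 20*(-1439) = -28780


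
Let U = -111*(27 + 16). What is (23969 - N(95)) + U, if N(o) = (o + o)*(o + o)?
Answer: -16904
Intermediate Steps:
N(o) = 4*o² (N(o) = (2*o)*(2*o) = 4*o²)
U = -4773 (U = -111*43 = -4773)
(23969 - N(95)) + U = (23969 - 4*95²) - 4773 = (23969 - 4*9025) - 4773 = (23969 - 1*36100) - 4773 = (23969 - 36100) - 4773 = -12131 - 4773 = -16904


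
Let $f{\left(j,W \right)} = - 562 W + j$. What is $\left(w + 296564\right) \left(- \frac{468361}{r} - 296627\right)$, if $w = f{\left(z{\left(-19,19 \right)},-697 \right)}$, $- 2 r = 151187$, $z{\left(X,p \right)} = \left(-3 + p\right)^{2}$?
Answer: $- \frac{30877451496463418}{151187} \approx -2.0423 \cdot 10^{11}$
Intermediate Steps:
$r = - \frac{151187}{2}$ ($r = \left(- \frac{1}{2}\right) 151187 = - \frac{151187}{2} \approx -75594.0$)
$f{\left(j,W \right)} = j - 562 W$
$w = 391970$ ($w = \left(-3 + 19\right)^{2} - -391714 = 16^{2} + 391714 = 256 + 391714 = 391970$)
$\left(w + 296564\right) \left(- \frac{468361}{r} - 296627\right) = \left(391970 + 296564\right) \left(- \frac{468361}{- \frac{151187}{2}} - 296627\right) = 688534 \left(\left(-468361\right) \left(- \frac{2}{151187}\right) - 296627\right) = 688534 \left(\frac{936722}{151187} - 296627\right) = 688534 \left(- \frac{44845209527}{151187}\right) = - \frac{30877451496463418}{151187}$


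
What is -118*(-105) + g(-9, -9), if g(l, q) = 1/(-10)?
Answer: 123899/10 ≈ 12390.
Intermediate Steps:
g(l, q) = -⅒
-118*(-105) + g(-9, -9) = -118*(-105) - ⅒ = 12390 - ⅒ = 123899/10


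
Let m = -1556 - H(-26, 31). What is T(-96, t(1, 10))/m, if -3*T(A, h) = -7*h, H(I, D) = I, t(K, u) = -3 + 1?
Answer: 7/2295 ≈ 0.0030501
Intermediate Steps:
t(K, u) = -2
T(A, h) = 7*h/3 (T(A, h) = -(-7)*h/3 = 7*h/3)
m = -1530 (m = -1556 - 1*(-26) = -1556 + 26 = -1530)
T(-96, t(1, 10))/m = ((7/3)*(-2))/(-1530) = -14/3*(-1/1530) = 7/2295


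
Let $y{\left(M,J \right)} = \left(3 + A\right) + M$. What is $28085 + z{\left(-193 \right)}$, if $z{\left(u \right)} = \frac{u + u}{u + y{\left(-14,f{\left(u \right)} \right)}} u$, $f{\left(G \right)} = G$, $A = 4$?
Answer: $\frac{2771251}{100} \approx 27713.0$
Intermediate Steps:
$y{\left(M,J \right)} = 7 + M$ ($y{\left(M,J \right)} = \left(3 + 4\right) + M = 7 + M$)
$z{\left(u \right)} = \frac{2 u^{2}}{-7 + u}$ ($z{\left(u \right)} = \frac{u + u}{u + \left(7 - 14\right)} u = \frac{2 u}{u - 7} u = \frac{2 u}{-7 + u} u = \frac{2 u^{2}}{-7 + u}$)
$28085 + z{\left(-193 \right)} = 28085 + \frac{2 \left(-193\right)^{2}}{-7 - 193} = 28085 + 2 \cdot 37249 \frac{1}{-200} = 28085 + 2 \cdot 37249 \left(- \frac{1}{200}\right) = 28085 - \frac{37249}{100} = \frac{2771251}{100}$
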